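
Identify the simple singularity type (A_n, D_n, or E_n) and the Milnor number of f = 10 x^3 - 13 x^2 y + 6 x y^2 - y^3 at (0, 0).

Type D_{4}, Milnor number mu = 4.

The Hessian of f at 0 is [[0, 0], [0, 0]] with rank 0, so corank 2. A Groebner basis of the Jacobian ideal J(f) in C{x,y} is {y^3, x^2 - 3*y^2/11, x*y - 6*y^2/11}; counting standard monomials gives mu = 4. Corank 2; j^3 = (2*x - y)*(5*x^2 - 4*x*y + y^2) splits into three distinct lines over C (the quadratic factor has nonzero discriminant), so D_4.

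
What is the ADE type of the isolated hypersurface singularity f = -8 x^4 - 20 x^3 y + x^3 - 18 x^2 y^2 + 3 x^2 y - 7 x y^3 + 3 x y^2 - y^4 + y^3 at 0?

E7

The Hessian of f at 0 is [[0, 0], [0, 0]] with rank 0, so corank 2. A Groebner basis of the Jacobian ideal J(f) in C{x,y} is {3*x^2/4 + 3*x*y/2 + y^4 + y^3/4 + 3*y^2/4, x^3 - 9*x^2/4 - 9*x*y/2 + y^3/4 - 9*y^2/4, x^2*y + 7*x^2/4 + 7*x*y/2 - 5*y^3/12 + 7*y^2/4, -x^2 + x*y^2 - 2*x*y + 2*y^3/3 - y^2}; counting standard monomials gives mu = 7. Corank 2; j^3 = (x + y)^3 is a perfect cube, so E-series; the 4-jet and mu = 7 give E_7.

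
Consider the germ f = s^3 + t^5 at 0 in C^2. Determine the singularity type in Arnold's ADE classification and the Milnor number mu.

The Hessian of f at 0 has rank 0. Corank 2; j^3 = s^3 is a perfect cube, so E-series; the 5-jet and mu = 8 give E_8.

Type E_{8}, Milnor number mu = 8.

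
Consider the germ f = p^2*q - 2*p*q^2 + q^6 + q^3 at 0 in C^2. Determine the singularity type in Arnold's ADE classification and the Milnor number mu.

The Hessian of f at 0 has rank 0. Corank 2; j^3 = q*(p - q)^2 has shape L^2 M (L != M), so D-series; mu = 7 gives D_7.

Type D7, Milnor number mu = 7.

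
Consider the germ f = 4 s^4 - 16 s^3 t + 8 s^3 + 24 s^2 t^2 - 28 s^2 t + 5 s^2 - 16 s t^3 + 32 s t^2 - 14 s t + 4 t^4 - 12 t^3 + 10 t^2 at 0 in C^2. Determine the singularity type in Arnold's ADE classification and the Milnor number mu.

The Hessian of f at 0 has rank 2. Corank 0: nondegenerate Morse point, so A_1.

Type A1, Milnor number mu = 1.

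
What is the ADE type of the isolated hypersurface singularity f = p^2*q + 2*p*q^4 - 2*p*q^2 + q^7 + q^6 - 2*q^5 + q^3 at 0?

D7

The Hessian of f at 0 is [[0, 0], [0, 0]] with rank 0, so corank 2. A Groebner basis of the Jacobian ideal J(f) in C{p,q} is {p*q + q^4 - q^2, p^3 - p^2/2 + p*q - q^3 - q^2/2, p^2*q - p^2/3 + 2*p*q/3 - q^3 - q^2/3, -p^2/6 + p*q^2 + p*q/3 - q^3 - q^2/6}; counting standard monomials gives mu = 7. Corank 2; j^3 = q*(p - q)^2 has shape L^2 M (L != M), so D-series; mu = 7 gives D_7.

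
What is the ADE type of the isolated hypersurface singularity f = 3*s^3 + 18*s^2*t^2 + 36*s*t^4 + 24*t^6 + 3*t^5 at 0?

E_8

The Hessian of f at 0 has rank 0. Corank 2; j^3 = 3*s^3 is a perfect cube, so E-series; the 5-jet and mu = 8 give E_8.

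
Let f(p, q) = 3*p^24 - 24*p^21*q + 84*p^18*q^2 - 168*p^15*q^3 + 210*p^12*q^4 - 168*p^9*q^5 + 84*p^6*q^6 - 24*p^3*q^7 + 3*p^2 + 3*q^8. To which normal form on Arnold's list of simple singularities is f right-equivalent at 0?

A7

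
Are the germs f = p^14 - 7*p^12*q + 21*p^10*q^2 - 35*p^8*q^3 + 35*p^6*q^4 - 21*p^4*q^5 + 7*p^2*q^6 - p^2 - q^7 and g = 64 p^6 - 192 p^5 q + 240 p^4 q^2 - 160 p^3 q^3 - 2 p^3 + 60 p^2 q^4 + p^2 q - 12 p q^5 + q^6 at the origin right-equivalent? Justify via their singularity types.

No.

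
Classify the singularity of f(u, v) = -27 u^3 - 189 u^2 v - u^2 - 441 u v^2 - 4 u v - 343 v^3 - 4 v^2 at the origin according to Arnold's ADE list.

A_{2}

The Hessian of f at 0 is [[-2, -4], [-4, -8]] with rank 1, so corank 1. A Groebner basis of the Jacobian ideal J(f) in C{u,v} is {v^2, u + 2*v}; counting standard monomials gives mu = 2. Corank 1: A-series; mu = 2 gives A_2.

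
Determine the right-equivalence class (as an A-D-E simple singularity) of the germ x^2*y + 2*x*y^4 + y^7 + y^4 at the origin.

D_{5}

The Hessian of f at 0 is [[0, 0], [0, 0]] with rank 0, so corank 2. A Groebner basis of the Jacobian ideal J(f) in C{x,y} is {x^3, x^2/4 + y^3, x*y}; counting standard monomials gives mu = 5. Corank 2; j^3 = x^2*y has shape L^2 M (L != M), so D-series; mu = 5 gives D_5.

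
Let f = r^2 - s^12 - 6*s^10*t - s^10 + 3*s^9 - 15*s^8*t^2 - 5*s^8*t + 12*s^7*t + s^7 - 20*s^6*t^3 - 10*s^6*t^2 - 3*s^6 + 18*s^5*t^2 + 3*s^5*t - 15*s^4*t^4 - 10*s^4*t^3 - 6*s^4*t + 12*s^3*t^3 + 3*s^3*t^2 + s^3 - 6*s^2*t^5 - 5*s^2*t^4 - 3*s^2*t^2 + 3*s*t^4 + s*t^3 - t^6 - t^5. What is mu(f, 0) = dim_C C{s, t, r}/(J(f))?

The Hessian of f at 0 is [[0, 0, 0], [0, 0, 0], [0, 0, 2]] with rank 1, so corank 2. A Groebner basis of the Jacobian ideal J(f) in C{s,t,r} is {-s^2 + t^4 - t^3/3, s^3, s^2*t + s^2/3 + t^3/9, -s^2 + s*t^2 - t^3/3, r}; counting standard monomials gives mu = 7. Corank 2; j^3 = s^3 is a perfect cube, so E-series; the 4-jet and mu = 7 give E_7.

7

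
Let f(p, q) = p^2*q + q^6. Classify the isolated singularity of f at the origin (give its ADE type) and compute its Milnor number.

Type D7, Milnor number mu = 7.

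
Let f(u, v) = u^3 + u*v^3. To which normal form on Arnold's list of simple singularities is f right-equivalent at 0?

The Hessian of f at 0 has rank 0. Corank 2; j^3 = u^3 is a perfect cube, so E-series; the 4-jet and mu = 7 give E_7.

E7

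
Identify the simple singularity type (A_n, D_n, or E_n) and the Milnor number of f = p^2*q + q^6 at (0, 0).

Type D7, Milnor number mu = 7.

The Hessian of f at 0 is [[0, 0], [0, 0]] with rank 0, so corank 2. A Groebner basis of the Jacobian ideal J(f) in C{p,q} is {p^2/6 + q^5, p^3, p*q}; counting standard monomials gives mu = 7. Corank 2; j^3 = p^2*q has shape L^2 M (L != M), so D-series; mu = 7 gives D_7.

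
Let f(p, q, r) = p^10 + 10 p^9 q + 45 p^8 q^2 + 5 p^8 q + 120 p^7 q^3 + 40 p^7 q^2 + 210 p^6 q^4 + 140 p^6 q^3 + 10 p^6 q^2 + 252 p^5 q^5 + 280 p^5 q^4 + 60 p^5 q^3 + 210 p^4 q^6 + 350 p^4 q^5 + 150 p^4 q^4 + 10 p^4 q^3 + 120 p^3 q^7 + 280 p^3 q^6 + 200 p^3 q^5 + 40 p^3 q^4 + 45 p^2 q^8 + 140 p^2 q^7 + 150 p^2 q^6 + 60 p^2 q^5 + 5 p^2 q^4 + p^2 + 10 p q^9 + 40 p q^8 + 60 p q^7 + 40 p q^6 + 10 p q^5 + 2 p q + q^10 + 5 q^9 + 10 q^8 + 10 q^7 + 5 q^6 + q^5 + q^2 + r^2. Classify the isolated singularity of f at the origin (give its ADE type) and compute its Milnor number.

Type A_{4}, Milnor number mu = 4.

The Hessian of f at 0 has rank 2. Corank 1: A-series; mu = 4 gives A_4.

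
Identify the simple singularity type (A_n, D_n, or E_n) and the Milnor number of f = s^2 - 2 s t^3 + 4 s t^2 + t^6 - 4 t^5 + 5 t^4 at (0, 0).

The Hessian of f at 0 is [[2, 0], [0, 0]] with rank 1, so corank 1. A Groebner basis of the Jacobian ideal J(f) in C{s,t} is {s^2, s*t, s/2 + t^2}; counting standard monomials gives mu = 3. Corank 1: A-series; mu = 3 gives A_3.

Type A_3, Milnor number mu = 3.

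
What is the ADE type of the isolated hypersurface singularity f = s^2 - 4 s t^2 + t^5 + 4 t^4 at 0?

A_4

The Hessian of f at 0 is [[2, 0], [0, 0]] with rank 1, so corank 1. A Groebner basis of the Jacobian ideal J(f) in C{s,t} is {s^2, -s/2 + t^2}; counting standard monomials gives mu = 4. Corank 1: A-series; mu = 4 gives A_4.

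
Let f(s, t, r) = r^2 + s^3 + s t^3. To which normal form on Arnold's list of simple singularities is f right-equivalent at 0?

The Hessian of f at 0 is [[0, 0, 0], [0, 0, 0], [0, 0, 2]] with rank 1, so corank 2. A Groebner basis of the Jacobian ideal J(f) in C{s,t,r} is {s^3, s*t^2, 3*s^2 + t^3, r}; counting standard monomials gives mu = 7. Corank 2; j^3 = s^3 is a perfect cube, so E-series; the 4-jet and mu = 7 give E_7.

E_{7}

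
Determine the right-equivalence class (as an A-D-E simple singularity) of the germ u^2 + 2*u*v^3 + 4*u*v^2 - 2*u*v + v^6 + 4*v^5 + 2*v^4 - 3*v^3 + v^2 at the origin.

A2

The Hessian of f at 0 has rank 1. Corank 1: A-series; mu = 2 gives A_2.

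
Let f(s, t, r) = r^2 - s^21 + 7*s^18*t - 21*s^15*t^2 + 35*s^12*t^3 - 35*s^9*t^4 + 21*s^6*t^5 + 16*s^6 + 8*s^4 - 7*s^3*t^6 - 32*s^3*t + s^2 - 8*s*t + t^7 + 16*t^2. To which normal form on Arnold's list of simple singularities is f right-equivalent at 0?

The Hessian of f at 0 has rank 2. Corank 1: A-series; mu = 6 gives A_6.

A6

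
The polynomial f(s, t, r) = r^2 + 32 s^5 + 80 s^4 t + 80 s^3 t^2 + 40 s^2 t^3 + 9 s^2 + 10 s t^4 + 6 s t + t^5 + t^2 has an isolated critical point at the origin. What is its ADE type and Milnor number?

The Hessian of f at 0 has rank 2. Corank 1: A-series; mu = 4 gives A_4.

Type A_{4}, Milnor number mu = 4.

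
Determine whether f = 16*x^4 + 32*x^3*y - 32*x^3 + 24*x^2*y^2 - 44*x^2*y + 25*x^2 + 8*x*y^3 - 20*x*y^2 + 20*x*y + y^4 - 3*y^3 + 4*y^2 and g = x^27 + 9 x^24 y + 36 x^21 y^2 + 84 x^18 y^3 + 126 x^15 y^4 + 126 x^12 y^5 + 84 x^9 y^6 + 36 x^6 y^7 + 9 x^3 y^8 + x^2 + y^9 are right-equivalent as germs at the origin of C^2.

The Hessian of f at 0 has rank 1. Corank 1: A-series; mu = 2 gives A_2. The Hessian of g at 0 has rank 1. Corank 1: A-series; mu = 8 gives A_8. f is A_2 but g is A_8, hence not right-equivalent.

No.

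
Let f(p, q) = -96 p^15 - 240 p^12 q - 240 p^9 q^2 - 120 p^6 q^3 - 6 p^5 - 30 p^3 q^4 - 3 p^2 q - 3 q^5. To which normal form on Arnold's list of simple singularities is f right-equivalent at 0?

D6

The Hessian of f at 0 has rank 0. Corank 2; j^3 = -3*p^2*q has shape L^2 M (L != M), so D-series; mu = 6 gives D_6.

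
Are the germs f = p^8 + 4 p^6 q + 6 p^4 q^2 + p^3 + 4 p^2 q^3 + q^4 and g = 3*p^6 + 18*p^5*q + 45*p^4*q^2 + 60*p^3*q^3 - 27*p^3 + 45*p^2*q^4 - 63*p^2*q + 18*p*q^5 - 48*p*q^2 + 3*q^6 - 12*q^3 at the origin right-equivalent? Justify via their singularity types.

No.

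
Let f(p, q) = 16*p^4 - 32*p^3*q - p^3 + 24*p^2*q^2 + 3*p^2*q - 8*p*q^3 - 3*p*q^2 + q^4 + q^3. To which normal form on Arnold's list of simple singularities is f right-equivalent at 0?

The Hessian of f at 0 has rank 0. Corank 2; j^3 = -(p - q)^3 is a perfect cube, so E-series; the 4-jet and mu = 6 give E_6.

E_{6}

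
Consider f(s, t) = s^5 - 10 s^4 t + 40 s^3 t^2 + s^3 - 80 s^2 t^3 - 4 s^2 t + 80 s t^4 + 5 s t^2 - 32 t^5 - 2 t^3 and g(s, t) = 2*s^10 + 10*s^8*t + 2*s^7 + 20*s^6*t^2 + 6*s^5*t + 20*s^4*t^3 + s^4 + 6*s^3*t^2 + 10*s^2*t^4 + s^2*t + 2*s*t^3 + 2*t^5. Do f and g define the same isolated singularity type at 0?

Yes.

The Hessian of f at 0 is [[0, 0], [0, 0]] with rank 0, so corank 2. A Groebner basis of the Jacobian ideal J(f) in C{s,t} is {s*t/5 + t^4 - t^2/5, s*t^2 - t^3, s^2 - 3*s*t + 2*t^2}; counting standard monomials gives mu = 6. Corank 2; j^3 = (s - 2*t)*(s - t)^2 has shape L^2 M (L != M), so D-series; mu = 6 gives D_6. The Hessian of g at 0 is [[0, 0], [0, 0]] with rank 0, so corank 2. A Groebner basis of the Jacobian ideal J(g) in C{s,t} is {s^3, s^2*t, -s^2/4 + s*t^2, s*t + t^3}; counting standard monomials gives mu = 6. Corank 2; j^3 = s^2*t has shape L^2 M (L != M), so D-series; mu = 6 gives D_6. Both have type D_6, hence right-equivalent.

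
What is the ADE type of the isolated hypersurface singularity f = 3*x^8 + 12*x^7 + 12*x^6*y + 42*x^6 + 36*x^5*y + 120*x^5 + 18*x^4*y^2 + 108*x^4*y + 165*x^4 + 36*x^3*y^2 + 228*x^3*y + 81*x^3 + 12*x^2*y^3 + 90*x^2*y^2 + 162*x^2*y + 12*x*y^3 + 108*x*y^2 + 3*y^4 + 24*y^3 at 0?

The Hessian of f at 0 is [[0, 0], [0, 0]] with rank 0, so corank 2. A Groebner basis of the Jacobian ideal J(f) in C{x,y} is {x^3 + 27*x^2/4 + 9*x*y + 3*y^2, x^2*y - 9*x^2 - 12*x*y - 4*y^2, 189*x^2/16 + x*y^2 + 63*x*y/4 + 21*y^2/4, -243*x^2/16 - 81*x*y/4 + y^3 - 27*y^2/4}; counting standard monomials gives mu = 6. Corank 2; j^3 = 3*(3*x + 2*y)^3 is a perfect cube, so E-series; the 4-jet and mu = 6 give E_6.

E_{6}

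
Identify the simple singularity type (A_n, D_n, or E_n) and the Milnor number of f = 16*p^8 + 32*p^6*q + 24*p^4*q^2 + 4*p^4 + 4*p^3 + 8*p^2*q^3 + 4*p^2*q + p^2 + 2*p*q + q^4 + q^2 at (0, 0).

The Hessian of f at 0 has rank 1. Corank 1: A-series; mu = 3 gives A_3.

Type A_{3}, Milnor number mu = 3.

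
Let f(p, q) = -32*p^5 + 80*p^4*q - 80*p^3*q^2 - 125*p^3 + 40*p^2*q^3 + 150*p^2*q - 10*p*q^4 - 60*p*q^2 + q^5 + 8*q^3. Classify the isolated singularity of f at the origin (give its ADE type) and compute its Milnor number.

The Hessian of f at 0 is [[0, 0], [0, 0]] with rank 0, so corank 2. A Groebner basis of the Jacobian ideal J(f) in C{p,q} is {q^5, p*q^3 - 17*q^4/40, p^2 - 4*p*q/5 + 4*q^2/25}; counting standard monomials gives mu = 8. Corank 2; j^3 = -(5*p - 2*q)^3 is a perfect cube, so E-series; the 5-jet and mu = 8 give E_8.

Type E_{8}, Milnor number mu = 8.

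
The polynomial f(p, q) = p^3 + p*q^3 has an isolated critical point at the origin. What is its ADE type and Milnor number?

Type E7, Milnor number mu = 7.

The Hessian of f at 0 has rank 0. Corank 2; j^3 = p^3 is a perfect cube, so E-series; the 4-jet and mu = 7 give E_7.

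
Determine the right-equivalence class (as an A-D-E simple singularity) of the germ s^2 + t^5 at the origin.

A_{4}

The Hessian of f at 0 is [[2, 0], [0, 0]] with rank 1, so corank 1. A Groebner basis of the Jacobian ideal J(f) in C{s,t} is {t^4, s}; counting standard monomials gives mu = 4. Corank 1: A-series; mu = 4 gives A_4.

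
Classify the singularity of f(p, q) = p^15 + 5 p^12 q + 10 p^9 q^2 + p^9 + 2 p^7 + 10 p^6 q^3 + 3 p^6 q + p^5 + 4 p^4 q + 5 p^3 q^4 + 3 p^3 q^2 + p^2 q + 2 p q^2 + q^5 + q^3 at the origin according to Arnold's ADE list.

The Hessian of f at 0 is [[0, 0], [0, 0]] with rank 0, so corank 2. A Groebner basis of the Jacobian ideal J(f) in C{p,q} is {-p*q + q^4 - q^2, p*q^2 + q^3, p^2 + 7*p*q + 6*q^2}; counting standard monomials gives mu = 6. Corank 2; j^3 = q*(p + q)^2 has shape L^2 M (L != M), so D-series; mu = 6 gives D_6.

D_6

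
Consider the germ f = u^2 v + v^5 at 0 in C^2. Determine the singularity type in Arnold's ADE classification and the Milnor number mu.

Type D_{6}, Milnor number mu = 6.

The Hessian of f at 0 has rank 0. Corank 2; j^3 = u^2*v has shape L^2 M (L != M), so D-series; mu = 6 gives D_6.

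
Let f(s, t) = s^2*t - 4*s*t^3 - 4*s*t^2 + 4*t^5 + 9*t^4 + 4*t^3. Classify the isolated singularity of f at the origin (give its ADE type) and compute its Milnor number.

Type D5, Milnor number mu = 5.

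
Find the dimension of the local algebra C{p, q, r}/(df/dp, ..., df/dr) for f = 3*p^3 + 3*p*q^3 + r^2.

7

The Hessian of f at 0 has rank 1. Corank 2; j^3 = 3*p^3 is a perfect cube, so E-series; the 4-jet and mu = 7 give E_7.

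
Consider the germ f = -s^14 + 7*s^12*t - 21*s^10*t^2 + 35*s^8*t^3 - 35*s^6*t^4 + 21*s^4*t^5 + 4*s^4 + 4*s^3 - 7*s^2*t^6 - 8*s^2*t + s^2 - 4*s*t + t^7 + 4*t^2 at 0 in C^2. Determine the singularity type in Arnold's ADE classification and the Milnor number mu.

Type A6, Milnor number mu = 6.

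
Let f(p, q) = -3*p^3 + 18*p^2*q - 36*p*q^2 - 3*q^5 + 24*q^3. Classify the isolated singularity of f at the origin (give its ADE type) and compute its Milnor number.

Type E_{8}, Milnor number mu = 8.

The Hessian of f at 0 has rank 0. Corank 2; j^3 = -3*(p - 2*q)^3 is a perfect cube, so E-series; the 5-jet and mu = 8 give E_8.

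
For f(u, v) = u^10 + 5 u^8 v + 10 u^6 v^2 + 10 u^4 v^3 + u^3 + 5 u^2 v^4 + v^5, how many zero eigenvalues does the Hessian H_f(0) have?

Hessian at 0 has rank 0.

2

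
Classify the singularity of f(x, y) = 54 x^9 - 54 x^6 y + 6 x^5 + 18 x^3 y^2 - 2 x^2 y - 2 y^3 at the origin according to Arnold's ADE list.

The Hessian of f at 0 is [[0, 0], [0, 0]] with rank 0, so corank 2. A Groebner basis of the Jacobian ideal J(f) in C{x,y} is {y^3, x^2 + 3*y^2, x*y}; counting standard monomials gives mu = 4. Corank 2; j^3 = -2*y*(x^2 + y^2) splits into three distinct lines over C (the quadratic factor has nonzero discriminant), so D_4.

D_{4}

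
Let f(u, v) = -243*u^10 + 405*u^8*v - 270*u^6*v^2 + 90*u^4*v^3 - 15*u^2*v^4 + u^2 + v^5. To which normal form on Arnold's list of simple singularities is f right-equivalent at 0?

A_4

The Hessian of f at 0 has rank 1. Corank 1: A-series; mu = 4 gives A_4.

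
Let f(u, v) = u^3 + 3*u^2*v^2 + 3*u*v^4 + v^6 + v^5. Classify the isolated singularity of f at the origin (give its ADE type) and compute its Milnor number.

The Hessian of f at 0 has rank 0. Corank 2; j^3 = u^3 is a perfect cube, so E-series; the 5-jet and mu = 8 give E_8.

Type E_8, Milnor number mu = 8.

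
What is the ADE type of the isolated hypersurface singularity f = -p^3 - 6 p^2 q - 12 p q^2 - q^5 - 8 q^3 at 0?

E_8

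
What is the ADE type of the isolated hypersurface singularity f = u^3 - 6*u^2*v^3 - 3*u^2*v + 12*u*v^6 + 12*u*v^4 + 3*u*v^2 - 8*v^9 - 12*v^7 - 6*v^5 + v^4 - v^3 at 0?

E6

The Hessian of f at 0 is [[0, 0], [0, 0]] with rank 0, so corank 2. A Groebner basis of the Jacobian ideal J(f) in C{u,v} is {v^3, u^2 - 2*u*v + v^2}; counting standard monomials gives mu = 6. Corank 2; j^3 = (u - v)^3 is a perfect cube, so E-series; the 4-jet and mu = 6 give E_6.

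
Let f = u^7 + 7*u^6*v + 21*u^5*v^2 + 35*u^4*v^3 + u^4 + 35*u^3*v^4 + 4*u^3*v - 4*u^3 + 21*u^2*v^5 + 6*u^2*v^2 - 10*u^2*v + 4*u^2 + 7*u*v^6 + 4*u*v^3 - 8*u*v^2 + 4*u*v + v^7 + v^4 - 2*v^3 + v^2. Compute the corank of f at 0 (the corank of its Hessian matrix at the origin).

1

Hessian at 0 has rank 1.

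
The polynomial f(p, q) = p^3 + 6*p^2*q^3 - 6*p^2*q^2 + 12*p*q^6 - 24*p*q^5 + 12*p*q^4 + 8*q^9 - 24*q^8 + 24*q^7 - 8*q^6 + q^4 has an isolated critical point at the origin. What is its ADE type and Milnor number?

Type E_{6}, Milnor number mu = 6.

The Hessian of f at 0 has rank 0. Corank 2; j^3 = p^3 is a perfect cube, so E-series; the 4-jet and mu = 6 give E_6.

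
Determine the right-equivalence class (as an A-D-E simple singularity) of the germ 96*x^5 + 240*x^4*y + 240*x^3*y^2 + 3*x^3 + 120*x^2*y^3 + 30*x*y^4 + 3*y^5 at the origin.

E8

The Hessian of f at 0 has rank 0. Corank 2; j^3 = 3*x^3 is a perfect cube, so E-series; the 5-jet and mu = 8 give E_8.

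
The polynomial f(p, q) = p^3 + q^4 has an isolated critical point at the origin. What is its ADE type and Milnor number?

Type E_6, Milnor number mu = 6.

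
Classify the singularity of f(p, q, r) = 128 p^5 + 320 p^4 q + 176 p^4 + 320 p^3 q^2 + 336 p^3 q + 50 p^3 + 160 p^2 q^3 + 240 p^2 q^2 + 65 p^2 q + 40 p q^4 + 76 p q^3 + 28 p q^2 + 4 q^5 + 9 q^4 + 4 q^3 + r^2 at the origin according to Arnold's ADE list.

The Hessian of f at 0 has rank 1. Corank 2; j^3 = (2*p + q)*(5*p + 2*q)^2 has shape L^2 M (L != M), so D-series; mu = 5 gives D_5.

D_5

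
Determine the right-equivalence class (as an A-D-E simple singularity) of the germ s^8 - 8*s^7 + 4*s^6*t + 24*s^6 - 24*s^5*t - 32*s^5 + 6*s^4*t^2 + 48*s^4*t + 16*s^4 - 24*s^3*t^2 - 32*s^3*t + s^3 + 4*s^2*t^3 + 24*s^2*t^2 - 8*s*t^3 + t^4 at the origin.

The Hessian of f at 0 is [[0, 0], [0, 0]] with rank 0, so corank 2. A Groebner basis of the Jacobian ideal J(f) in C{s,t} is {t^4, s*t^2 - t^3/6, s^2}; counting standard monomials gives mu = 6. Corank 2; j^3 = s^3 is a perfect cube, so E-series; the 4-jet and mu = 6 give E_6.

E_{6}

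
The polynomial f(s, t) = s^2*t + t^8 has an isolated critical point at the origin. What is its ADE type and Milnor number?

The Hessian of f at 0 has rank 0. Corank 2; j^3 = s^2*t has shape L^2 M (L != M), so D-series; mu = 9 gives D_9.

Type D9, Milnor number mu = 9.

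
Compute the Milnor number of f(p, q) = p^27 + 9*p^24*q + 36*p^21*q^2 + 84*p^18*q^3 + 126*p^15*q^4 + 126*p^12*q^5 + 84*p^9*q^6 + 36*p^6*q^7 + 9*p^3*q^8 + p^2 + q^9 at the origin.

8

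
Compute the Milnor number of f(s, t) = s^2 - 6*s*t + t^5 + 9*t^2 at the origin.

4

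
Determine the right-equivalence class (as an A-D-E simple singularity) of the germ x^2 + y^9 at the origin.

A8

The Hessian of f at 0 is [[2, 0], [0, 0]] with rank 1, so corank 1. A Groebner basis of the Jacobian ideal J(f) in C{x,y} is {y^8, x}; counting standard monomials gives mu = 8. Corank 1: A-series; mu = 8 gives A_8.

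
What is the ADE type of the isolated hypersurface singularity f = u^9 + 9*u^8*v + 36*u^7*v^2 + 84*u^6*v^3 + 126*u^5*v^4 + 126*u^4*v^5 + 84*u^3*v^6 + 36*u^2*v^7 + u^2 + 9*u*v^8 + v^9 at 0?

The Hessian of f at 0 is [[2, 0], [0, 0]] with rank 1, so corank 1. A Groebner basis of the Jacobian ideal J(f) in C{u,v} is {v^8, u}; counting standard monomials gives mu = 8. Corank 1: A-series; mu = 8 gives A_8.

A_{8}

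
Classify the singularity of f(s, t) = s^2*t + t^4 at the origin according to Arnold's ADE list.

D_5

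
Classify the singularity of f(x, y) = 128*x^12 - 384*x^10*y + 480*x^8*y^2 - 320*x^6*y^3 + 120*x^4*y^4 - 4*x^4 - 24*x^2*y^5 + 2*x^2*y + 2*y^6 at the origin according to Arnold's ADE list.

D_7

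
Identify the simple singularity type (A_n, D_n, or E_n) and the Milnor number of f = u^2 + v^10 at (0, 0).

Type A_9, Milnor number mu = 9.

The Hessian of f at 0 has rank 1. Corank 1: A-series; mu = 9 gives A_9.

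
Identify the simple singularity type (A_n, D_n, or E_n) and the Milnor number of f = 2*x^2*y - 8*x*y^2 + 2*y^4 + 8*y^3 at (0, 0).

The Hessian of f at 0 has rank 0. Corank 2; j^3 = 2*y*(x - 2*y)^2 has shape L^2 M (L != M), so D-series; mu = 5 gives D_5.

Type D_5, Milnor number mu = 5.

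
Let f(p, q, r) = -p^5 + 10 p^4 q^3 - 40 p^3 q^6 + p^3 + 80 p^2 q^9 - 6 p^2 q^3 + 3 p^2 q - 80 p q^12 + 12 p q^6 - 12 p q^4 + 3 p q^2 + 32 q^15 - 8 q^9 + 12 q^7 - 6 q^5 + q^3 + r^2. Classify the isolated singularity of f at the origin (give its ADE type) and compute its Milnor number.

Type E_{8}, Milnor number mu = 8.

The Hessian of f at 0 is [[0, 0, 0], [0, 0, 0], [0, 0, 2]] with rank 1, so corank 2. A Groebner basis of the Jacobian ideal J(f) in C{p,q,r} is {3*p^2/4 + p*q^3 + 3*p*q/2 + 3*q^2/4, -p^2 - 2*p*q + q^4 - q^2, p^3 - 3*p*q^2 - 2*q^3, p^2*q + 2*p*q^2 + q^3, r}; counting standard monomials gives mu = 8. Corank 2; j^3 = (p + q)^3 is a perfect cube, so E-series; the 5-jet and mu = 8 give E_8.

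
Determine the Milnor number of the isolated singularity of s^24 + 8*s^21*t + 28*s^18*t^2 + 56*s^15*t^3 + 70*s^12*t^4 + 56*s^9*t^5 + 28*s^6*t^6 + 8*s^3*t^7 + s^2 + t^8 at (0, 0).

7

The Hessian of f at 0 is [[2, 0], [0, 0]] with rank 1, so corank 1. A Groebner basis of the Jacobian ideal J(f) in C{s,t} is {t^7, s}; counting standard monomials gives mu = 7. Corank 1: A-series; mu = 7 gives A_7.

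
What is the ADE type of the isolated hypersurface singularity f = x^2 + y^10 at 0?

A_{9}

The Hessian of f at 0 is [[2, 0], [0, 0]] with rank 1, so corank 1. A Groebner basis of the Jacobian ideal J(f) in C{x,y} is {y^9, x}; counting standard monomials gives mu = 9. Corank 1: A-series; mu = 9 gives A_9.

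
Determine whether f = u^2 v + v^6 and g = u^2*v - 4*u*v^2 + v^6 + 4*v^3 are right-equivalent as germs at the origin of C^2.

Yes.

The Hessian of f at 0 is [[0, 0], [0, 0]] with rank 0, so corank 2. A Groebner basis of the Jacobian ideal J(f) in C{u,v} is {u^2/6 + v^5, u^3, u*v}; counting standard monomials gives mu = 7. Corank 2; j^3 = u^2*v has shape L^2 M (L != M), so D-series; mu = 7 gives D_7. The Hessian of g at 0 is [[0, 0], [0, 0]] with rank 0, so corank 2. A Groebner basis of the Jacobian ideal J(g) in C{u,v} is {u^2/6 + v^5 - 2*v^2/3, u^3 - 8*v^3, u*v - 2*v^2}; counting standard monomials gives mu = 7. Corank 2; j^3 = v*(u - 2*v)^2 has shape L^2 M (L != M), so D-series; mu = 7 gives D_7. Both have type D_7, hence right-equivalent.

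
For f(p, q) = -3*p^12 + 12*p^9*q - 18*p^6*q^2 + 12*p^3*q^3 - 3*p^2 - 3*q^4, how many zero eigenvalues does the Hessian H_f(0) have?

1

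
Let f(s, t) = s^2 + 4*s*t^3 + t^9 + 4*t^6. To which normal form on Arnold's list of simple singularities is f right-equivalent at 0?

A_8

The Hessian of f at 0 is [[2, 0], [0, 0]] with rank 1, so corank 1. A Groebner basis of the Jacobian ideal J(f) in C{s,t} is {s^2*t^2, s^3, s/2 + t^3}; counting standard monomials gives mu = 8. Corank 1: A-series; mu = 8 gives A_8.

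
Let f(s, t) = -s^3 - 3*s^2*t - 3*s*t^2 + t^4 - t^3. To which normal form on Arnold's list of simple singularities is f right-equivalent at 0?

The Hessian of f at 0 has rank 0. Corank 2; j^3 = -(s + t)^3 is a perfect cube, so E-series; the 4-jet and mu = 6 give E_6.

E6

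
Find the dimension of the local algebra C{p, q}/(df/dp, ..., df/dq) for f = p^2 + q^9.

The Hessian of f at 0 is [[2, 0], [0, 0]] with rank 1, so corank 1. A Groebner basis of the Jacobian ideal J(f) in C{p,q} is {q^8, p}; counting standard monomials gives mu = 8. Corank 1: A-series; mu = 8 gives A_8.

8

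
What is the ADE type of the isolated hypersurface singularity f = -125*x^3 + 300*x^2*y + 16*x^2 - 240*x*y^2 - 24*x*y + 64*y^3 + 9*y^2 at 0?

The Hessian of f at 0 has rank 1. Corank 1: A-series; mu = 2 gives A_2.

A2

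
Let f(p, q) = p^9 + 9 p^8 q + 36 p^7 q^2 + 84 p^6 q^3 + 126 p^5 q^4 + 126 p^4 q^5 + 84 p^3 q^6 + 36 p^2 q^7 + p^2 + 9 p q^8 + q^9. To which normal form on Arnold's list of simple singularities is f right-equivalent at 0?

A_{8}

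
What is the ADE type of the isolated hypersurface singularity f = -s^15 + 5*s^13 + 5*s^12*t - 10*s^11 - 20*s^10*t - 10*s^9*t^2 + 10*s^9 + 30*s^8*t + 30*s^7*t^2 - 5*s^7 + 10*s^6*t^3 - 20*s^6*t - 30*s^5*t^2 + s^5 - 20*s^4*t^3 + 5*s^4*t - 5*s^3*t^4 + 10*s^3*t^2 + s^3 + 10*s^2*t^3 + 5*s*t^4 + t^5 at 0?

E8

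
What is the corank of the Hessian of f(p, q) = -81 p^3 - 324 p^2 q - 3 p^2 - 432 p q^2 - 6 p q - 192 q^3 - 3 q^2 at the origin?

The Hessian at 0 is [[-6, -6], [-6, -6]] of rank 1; hence corank 1.

1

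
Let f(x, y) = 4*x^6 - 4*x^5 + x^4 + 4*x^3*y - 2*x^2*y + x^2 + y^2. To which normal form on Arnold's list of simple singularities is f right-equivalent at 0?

A_{1}

The Hessian of f at 0 is [[2, 0], [0, 2]] with rank 2, so corank 0. A Groebner basis of the Jacobian ideal J(f) in C{x,y} is {x, y}; counting standard monomials gives mu = 1. Corank 0: nondegenerate Morse point, so A_1.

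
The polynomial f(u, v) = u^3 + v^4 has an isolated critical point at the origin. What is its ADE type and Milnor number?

The Hessian of f at 0 is [[0, 0], [0, 0]] with rank 0, so corank 2. A Groebner basis of the Jacobian ideal J(f) in C{u,v} is {v^3, u^2}; counting standard monomials gives mu = 6. Corank 2; j^3 = u^3 is a perfect cube, so E-series; the 4-jet and mu = 6 give E_6.

Type E_{6}, Milnor number mu = 6.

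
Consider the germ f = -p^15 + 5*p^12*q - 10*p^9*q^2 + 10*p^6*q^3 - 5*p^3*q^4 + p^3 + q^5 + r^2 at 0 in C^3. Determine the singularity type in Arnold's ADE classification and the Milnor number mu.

The Hessian of f at 0 has rank 1. Corank 2; j^3 = p^3 is a perfect cube, so E-series; the 5-jet and mu = 8 give E_8.

Type E_{8}, Milnor number mu = 8.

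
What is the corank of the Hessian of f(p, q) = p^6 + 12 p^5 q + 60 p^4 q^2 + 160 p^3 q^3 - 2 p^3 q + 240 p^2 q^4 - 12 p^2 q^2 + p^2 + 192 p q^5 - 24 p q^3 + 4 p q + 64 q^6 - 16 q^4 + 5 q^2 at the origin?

0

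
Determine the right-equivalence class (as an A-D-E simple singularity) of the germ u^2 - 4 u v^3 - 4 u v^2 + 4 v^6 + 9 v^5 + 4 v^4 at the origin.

The Hessian of f at 0 has rank 1. Corank 1: A-series; mu = 4 gives A_4.

A4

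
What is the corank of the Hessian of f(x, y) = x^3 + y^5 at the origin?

2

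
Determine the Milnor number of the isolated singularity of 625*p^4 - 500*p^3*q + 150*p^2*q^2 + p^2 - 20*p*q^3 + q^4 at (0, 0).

3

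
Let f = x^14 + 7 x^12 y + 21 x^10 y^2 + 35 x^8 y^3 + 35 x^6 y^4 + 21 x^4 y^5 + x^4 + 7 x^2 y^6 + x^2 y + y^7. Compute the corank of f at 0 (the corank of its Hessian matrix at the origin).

Hessian at 0 has rank 0.

2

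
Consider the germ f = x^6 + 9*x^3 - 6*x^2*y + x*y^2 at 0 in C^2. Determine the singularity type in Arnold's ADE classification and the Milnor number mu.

The Hessian of f at 0 has rank 0. Corank 2; j^3 = x*(3*x - y)^2 has shape L^2 M (L != M), so D-series; mu = 7 gives D_7.

Type D_7, Milnor number mu = 7.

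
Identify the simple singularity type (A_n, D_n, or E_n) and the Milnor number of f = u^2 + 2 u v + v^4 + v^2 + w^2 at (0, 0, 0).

The Hessian of f at 0 is [[2, 2, 0], [2, 2, 0], [0, 0, 2]] with rank 2, so corank 1. A Groebner basis of the Jacobian ideal J(f) in C{u,v,w} is {v^3, u + v, w}; counting standard monomials gives mu = 3. Corank 1: A-series; mu = 3 gives A_3.

Type A_3, Milnor number mu = 3.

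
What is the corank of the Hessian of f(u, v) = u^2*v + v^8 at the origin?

2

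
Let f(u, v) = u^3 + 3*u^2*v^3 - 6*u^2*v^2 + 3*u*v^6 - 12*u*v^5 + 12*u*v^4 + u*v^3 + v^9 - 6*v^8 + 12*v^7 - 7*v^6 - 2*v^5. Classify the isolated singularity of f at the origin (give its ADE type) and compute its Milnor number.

Type E_7, Milnor number mu = 7.

The Hessian of f at 0 is [[0, 0], [0, 0]] with rank 0, so corank 2. A Groebner basis of the Jacobian ideal J(f) in C{u,v} is {-u^2/4 + v^4 - v^3/12, u^3, u^2*v + u^2/12 + v^3/36, -u^2/2 + u*v^2 - v^3/6}; counting standard monomials gives mu = 7. Corank 2; j^3 = u^3 is a perfect cube, so E-series; the 4-jet and mu = 7 give E_7.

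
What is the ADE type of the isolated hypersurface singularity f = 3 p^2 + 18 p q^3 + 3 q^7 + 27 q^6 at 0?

The Hessian of f at 0 has rank 1. Corank 1: A-series; mu = 6 gives A_6.

A6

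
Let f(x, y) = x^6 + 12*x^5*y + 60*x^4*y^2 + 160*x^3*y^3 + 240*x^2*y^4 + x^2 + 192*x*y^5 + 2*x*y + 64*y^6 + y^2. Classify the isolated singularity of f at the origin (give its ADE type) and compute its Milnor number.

Type A5, Milnor number mu = 5.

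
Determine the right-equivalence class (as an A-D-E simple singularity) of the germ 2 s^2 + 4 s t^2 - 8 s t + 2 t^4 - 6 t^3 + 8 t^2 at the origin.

A_{2}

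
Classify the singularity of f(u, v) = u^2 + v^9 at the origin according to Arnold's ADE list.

A_8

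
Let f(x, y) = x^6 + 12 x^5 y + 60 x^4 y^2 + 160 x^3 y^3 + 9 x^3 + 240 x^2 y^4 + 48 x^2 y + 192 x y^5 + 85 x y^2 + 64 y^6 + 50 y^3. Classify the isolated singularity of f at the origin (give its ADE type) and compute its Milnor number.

Type D_7, Milnor number mu = 7.

The Hessian of f at 0 has rank 0. Corank 2; j^3 = (x + 2*y)*(3*x + 5*y)^2 has shape L^2 M (L != M), so D-series; mu = 7 gives D_7.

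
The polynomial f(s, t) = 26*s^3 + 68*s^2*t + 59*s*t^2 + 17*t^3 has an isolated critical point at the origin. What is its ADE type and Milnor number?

Type D4, Milnor number mu = 4.

The Hessian of f at 0 has rank 0. Corank 2; j^3 = (s + t)*(26*s^2 + 42*s*t + 17*t^2) splits into three distinct lines over C (the quadratic factor has nonzero discriminant), so D_4.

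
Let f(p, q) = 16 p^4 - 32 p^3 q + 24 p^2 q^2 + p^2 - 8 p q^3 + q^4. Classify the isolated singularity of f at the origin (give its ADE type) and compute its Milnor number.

Type A3, Milnor number mu = 3.

The Hessian of f at 0 has rank 1. Corank 1: A-series; mu = 3 gives A_3.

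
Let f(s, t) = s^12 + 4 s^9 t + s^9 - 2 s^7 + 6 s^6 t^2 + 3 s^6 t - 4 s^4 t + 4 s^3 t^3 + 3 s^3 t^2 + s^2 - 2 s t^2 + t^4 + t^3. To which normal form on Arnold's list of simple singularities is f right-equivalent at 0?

A_{2}

The Hessian of f at 0 is [[2, 0], [0, 0]] with rank 1, so corank 1. A Groebner basis of the Jacobian ideal J(f) in C{s,t} is {t^2, s}; counting standard monomials gives mu = 2. Corank 1: A-series; mu = 2 gives A_2.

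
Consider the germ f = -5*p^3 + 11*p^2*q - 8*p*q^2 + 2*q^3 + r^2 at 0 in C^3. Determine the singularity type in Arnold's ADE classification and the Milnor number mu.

The Hessian of f at 0 has rank 1. Corank 2; j^3 = -(p - q)*(5*p^2 - 6*p*q + 2*q^2) splits into three distinct lines over C (the quadratic factor has nonzero discriminant), so D_4.

Type D4, Milnor number mu = 4.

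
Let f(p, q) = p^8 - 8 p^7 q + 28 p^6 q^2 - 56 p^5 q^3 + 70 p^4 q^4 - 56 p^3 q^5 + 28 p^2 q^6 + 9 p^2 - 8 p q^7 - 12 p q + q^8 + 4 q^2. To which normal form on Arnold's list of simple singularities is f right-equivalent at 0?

A_7

The Hessian of f at 0 has rank 1. Corank 1: A-series; mu = 7 gives A_7.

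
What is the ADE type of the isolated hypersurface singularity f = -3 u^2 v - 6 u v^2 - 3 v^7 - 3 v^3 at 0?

D_{8}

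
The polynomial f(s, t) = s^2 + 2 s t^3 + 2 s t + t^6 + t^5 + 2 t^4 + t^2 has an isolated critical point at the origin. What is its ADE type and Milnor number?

The Hessian of f at 0 has rank 1. Corank 1: A-series; mu = 4 gives A_4.

Type A_4, Milnor number mu = 4.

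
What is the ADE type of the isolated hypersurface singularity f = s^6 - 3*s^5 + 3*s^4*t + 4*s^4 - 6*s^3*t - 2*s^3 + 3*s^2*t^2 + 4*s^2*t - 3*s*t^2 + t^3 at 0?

D_4

The Hessian of f at 0 has rank 0. Corank 2; j^3 = -(s - t)*(2*s^2 - 2*s*t + t^2) splits into three distinct lines over C (the quadratic factor has nonzero discriminant), so D_4.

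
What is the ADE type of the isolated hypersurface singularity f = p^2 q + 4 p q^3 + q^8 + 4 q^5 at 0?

The Hessian of f at 0 is [[0, 0], [0, 0]] with rank 0, so corank 2. A Groebner basis of the Jacobian ideal J(f) in C{p,q} is {p^4, p^3*q - p^2 - 2*p*q^2, p^3/2 + p^2*q^2, p*q/2 + q^3}; counting standard monomials gives mu = 9. Corank 2; j^3 = p^2*q has shape L^2 M (L != M), so D-series; mu = 9 gives D_9.

D9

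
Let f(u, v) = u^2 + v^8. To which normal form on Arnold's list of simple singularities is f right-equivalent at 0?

A_7

The Hessian of f at 0 is [[2, 0], [0, 0]] with rank 1, so corank 1. A Groebner basis of the Jacobian ideal J(f) in C{u,v} is {v^7, u}; counting standard monomials gives mu = 7. Corank 1: A-series; mu = 7 gives A_7.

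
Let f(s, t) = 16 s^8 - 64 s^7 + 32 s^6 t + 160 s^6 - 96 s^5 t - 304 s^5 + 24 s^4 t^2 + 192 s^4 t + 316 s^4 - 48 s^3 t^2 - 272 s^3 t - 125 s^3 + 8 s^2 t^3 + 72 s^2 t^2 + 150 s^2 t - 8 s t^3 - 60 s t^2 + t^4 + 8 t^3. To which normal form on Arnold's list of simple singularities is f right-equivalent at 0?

E_{6}

The Hessian of f at 0 is [[0, 0], [0, 0]] with rank 0, so corank 2. A Groebner basis of the Jacobian ideal J(f) in C{s,t} is {s^3 - 75*s^2/8 + 15*s*t/2 - 3*t^2/2, s^2*t - 175*s^2/8 + 35*s*t/2 - 7*t^2/2, -1625*s^2/32 + s*t^2 + 325*s*t/8 - 65*t^2/8, -1875*s^2/16 + 375*s*t/4 + t^3 - 75*t^2/4}; counting standard monomials gives mu = 6. Corank 2; j^3 = -(5*s - 2*t)^3 is a perfect cube, so E-series; the 4-jet and mu = 6 give E_6.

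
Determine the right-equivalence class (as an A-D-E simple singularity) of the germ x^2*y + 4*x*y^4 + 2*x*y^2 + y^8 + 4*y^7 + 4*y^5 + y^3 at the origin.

The Hessian of f at 0 has rank 0. Corank 2; j^3 = y*(x + y)^2 has shape L^2 M (L != M), so D-series; mu = 9 gives D_9.

D_9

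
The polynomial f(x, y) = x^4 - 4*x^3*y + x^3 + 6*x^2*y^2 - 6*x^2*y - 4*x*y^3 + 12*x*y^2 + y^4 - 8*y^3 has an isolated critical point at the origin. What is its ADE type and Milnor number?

The Hessian of f at 0 has rank 0. Corank 2; j^3 = (x - 2*y)^3 is a perfect cube, so E-series; the 4-jet and mu = 6 give E_6.

Type E_6, Milnor number mu = 6.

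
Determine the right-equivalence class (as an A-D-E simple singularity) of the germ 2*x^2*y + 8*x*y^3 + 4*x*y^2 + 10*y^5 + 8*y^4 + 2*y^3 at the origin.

The Hessian of f at 0 is [[0, 0], [0, 0]] with rank 0, so corank 2. A Groebner basis of the Jacobian ideal J(f) in C{x,y} is {x^3 - 6*x^2 - 25*x*y/2 - 13*y^2/2, x^2*y + 4*x^2 + 17*x*y/2 + 9*y^2/2, -2*x^2 + x*y^2 - 9*x*y/2 - 5*y^2/2, x*y/2 + y^3 + y^2/2}; counting standard monomials gives mu = 6. Corank 2; j^3 = 2*y*(x + y)^2 has shape L^2 M (L != M), so D-series; mu = 6 gives D_6.

D_{6}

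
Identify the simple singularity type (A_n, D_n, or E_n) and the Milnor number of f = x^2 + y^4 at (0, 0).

Type A_3, Milnor number mu = 3.

The Hessian of f at 0 has rank 1. Corank 1: A-series; mu = 3 gives A_3.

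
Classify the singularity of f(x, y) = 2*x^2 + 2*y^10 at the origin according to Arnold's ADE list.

The Hessian of f at 0 has rank 1. Corank 1: A-series; mu = 9 gives A_9.

A_9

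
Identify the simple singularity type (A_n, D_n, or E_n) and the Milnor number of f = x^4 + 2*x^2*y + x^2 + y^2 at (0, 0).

The Hessian of f at 0 is [[2, 0], [0, 2]] with rank 2, so corank 0. A Groebner basis of the Jacobian ideal J(f) in C{x,y} is {x, y}; counting standard monomials gives mu = 1. Corank 0: nondegenerate Morse point, so A_1.

Type A_1, Milnor number mu = 1.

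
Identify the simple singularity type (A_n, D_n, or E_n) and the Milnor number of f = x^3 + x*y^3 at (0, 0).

Type E_{7}, Milnor number mu = 7.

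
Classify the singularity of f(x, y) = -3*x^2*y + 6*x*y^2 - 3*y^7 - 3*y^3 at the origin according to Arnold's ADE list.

The Hessian of f at 0 has rank 0. Corank 2; j^3 = -3*y*(x - y)^2 has shape L^2 M (L != M), so D-series; mu = 8 gives D_8.

D_{8}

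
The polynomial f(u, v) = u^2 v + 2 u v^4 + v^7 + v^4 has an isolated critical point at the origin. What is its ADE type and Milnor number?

Type D_{5}, Milnor number mu = 5.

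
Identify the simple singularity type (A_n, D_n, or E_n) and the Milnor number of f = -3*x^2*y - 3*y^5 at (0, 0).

The Hessian of f at 0 is [[0, 0], [0, 0]] with rank 0, so corank 2. A Groebner basis of the Jacobian ideal J(f) in C{x,y} is {x^2/5 + y^4, x^3, x*y}; counting standard monomials gives mu = 6. Corank 2; j^3 = -3*x^2*y has shape L^2 M (L != M), so D-series; mu = 6 gives D_6.

Type D6, Milnor number mu = 6.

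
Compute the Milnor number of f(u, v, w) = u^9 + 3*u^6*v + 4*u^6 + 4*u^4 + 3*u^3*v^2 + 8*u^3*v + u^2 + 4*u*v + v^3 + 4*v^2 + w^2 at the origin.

2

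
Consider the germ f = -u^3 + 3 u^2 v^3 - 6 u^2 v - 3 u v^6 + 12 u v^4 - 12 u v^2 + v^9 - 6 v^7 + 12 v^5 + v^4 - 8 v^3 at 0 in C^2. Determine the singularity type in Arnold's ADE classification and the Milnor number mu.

The Hessian of f at 0 has rank 0. Corank 2; j^3 = -(u + 2*v)^3 is a perfect cube, so E-series; the 4-jet and mu = 6 give E_6.

Type E_6, Milnor number mu = 6.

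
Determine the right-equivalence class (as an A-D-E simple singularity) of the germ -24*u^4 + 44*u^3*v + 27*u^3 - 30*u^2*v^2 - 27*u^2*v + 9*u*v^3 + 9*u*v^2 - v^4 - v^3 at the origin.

E7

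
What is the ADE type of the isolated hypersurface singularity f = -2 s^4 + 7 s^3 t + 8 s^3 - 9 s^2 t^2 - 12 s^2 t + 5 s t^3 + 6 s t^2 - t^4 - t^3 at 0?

E7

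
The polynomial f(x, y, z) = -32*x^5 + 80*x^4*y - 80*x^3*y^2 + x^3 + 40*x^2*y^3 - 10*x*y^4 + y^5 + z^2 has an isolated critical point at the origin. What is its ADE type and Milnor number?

Type E_{8}, Milnor number mu = 8.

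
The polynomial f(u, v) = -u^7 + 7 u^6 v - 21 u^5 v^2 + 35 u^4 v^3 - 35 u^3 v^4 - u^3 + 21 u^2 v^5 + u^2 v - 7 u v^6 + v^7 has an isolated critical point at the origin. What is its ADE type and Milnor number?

The Hessian of f at 0 has rank 0. Corank 2; j^3 = -u^2*(u - v) has shape L^2 M (L != M), so D-series; mu = 8 gives D_8.

Type D8, Milnor number mu = 8.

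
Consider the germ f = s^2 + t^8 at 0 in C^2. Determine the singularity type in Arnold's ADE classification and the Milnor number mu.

The Hessian of f at 0 is [[2, 0], [0, 0]] with rank 1, so corank 1. A Groebner basis of the Jacobian ideal J(f) in C{s,t} is {t^7, s}; counting standard monomials gives mu = 7. Corank 1: A-series; mu = 7 gives A_7.

Type A7, Milnor number mu = 7.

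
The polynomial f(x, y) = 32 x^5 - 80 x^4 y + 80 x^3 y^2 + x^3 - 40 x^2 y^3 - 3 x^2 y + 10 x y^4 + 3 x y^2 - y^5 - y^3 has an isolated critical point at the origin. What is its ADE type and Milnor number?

The Hessian of f at 0 is [[0, 0], [0, 0]] with rank 0, so corank 2. A Groebner basis of the Jacobian ideal J(f) in C{x,y} is {y^5, x*y^3 - 7*y^4/8, x^2 - 2*x*y + y^2}; counting standard monomials gives mu = 8. Corank 2; j^3 = (x - y)^3 is a perfect cube, so E-series; the 5-jet and mu = 8 give E_8.

Type E8, Milnor number mu = 8.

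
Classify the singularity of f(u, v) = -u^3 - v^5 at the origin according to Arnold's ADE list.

The Hessian of f at 0 has rank 0. Corank 2; j^3 = -u^3 is a perfect cube, so E-series; the 5-jet and mu = 8 give E_8.

E_{8}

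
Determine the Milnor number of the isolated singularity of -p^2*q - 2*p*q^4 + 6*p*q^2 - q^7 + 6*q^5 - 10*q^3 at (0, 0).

4

The Hessian of f at 0 has rank 0. Corank 2; j^3 = -q*(p^2 - 6*p*q + 10*q^2) splits into three distinct lines over C (the quadratic factor has nonzero discriminant), so D_4.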